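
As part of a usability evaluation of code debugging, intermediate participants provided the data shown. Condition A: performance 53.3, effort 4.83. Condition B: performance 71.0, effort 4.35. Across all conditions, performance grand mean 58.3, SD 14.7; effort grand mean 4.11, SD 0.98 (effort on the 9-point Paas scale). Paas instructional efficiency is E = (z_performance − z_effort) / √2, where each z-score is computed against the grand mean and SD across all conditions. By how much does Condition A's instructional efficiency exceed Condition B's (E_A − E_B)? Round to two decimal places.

-1.20

Condition A: z_P = (53.3 − 58.3)/14.7 = -0.3401; z_E = (4.83 − 4.11)/0.98 = 0.7347; E_A = (-0.3401 − 0.7347)/√2 = -0.7600.
Condition B: z_P = (71.0 − 58.3)/14.7 = 0.8639; z_E = (4.35 − 4.11)/0.98 = 0.2449; E_B = (0.8639 − 0.2449)/√2 = 0.4377.
E_A − E_B = -0.7600 − 0.4377 = -1.1977 ≈ -1.20.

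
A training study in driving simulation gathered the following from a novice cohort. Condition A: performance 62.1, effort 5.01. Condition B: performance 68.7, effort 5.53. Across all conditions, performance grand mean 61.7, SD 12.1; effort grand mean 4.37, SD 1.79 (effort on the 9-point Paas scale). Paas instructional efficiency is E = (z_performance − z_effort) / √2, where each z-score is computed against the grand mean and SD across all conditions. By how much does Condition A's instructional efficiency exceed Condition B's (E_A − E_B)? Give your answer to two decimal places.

-0.18

Condition A: z_P = (62.1 − 61.7)/12.1 = 0.0331; z_E = (5.01 − 4.37)/1.79 = 0.3575; E_A = (0.0331 − 0.3575)/√2 = -0.2294.
Condition B: z_P = (68.7 − 61.7)/12.1 = 0.5785; z_E = (5.53 − 4.37)/1.79 = 0.6480; E_B = (0.5785 − 0.6480)/√2 = -0.0491.
E_A − E_B = -0.2294 − (-0.0491) = -0.1803 ≈ -0.18.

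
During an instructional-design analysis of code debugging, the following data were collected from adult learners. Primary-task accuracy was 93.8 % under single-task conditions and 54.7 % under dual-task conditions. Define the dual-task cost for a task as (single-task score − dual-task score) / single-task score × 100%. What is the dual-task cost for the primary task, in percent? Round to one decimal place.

41.7

Cost = (93.8 − 54.7) / 93.8 × 100%
     = 39.1000 / 93.8 × 100% = 41.6844%.
≈ 41.7%.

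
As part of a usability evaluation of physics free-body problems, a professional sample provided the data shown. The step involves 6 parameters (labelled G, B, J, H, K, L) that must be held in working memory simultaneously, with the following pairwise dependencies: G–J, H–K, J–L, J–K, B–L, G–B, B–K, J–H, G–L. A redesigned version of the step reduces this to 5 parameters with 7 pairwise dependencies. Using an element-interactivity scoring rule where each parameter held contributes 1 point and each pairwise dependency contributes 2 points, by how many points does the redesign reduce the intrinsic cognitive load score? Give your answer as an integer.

5

Original: 6 × 1 + 9 × 2 = 6 + 18 = 24.
Redesigned: 5 × 1 + 7 × 2 = 5 + 14 = 19.
Reduction = 24 − 19 = 5.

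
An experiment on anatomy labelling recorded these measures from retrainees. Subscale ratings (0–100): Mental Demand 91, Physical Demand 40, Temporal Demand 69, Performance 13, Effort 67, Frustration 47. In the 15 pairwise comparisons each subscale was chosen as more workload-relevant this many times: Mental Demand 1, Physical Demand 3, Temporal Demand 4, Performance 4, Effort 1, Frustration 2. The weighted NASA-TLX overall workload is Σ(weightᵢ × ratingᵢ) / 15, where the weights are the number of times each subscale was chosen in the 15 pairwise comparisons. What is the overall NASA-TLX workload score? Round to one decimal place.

46.7

The tallies are the weights (they sum to 15).
Weighted sum = 1·91 + 3·40 + 4·69 + 4·13 + 1·67 + 2·47
            = 91 + 120 + 276 + 52 + 67 + 94 = 700.
Overall workload = 700 / 15 = 46.6667 ≈ 46.7.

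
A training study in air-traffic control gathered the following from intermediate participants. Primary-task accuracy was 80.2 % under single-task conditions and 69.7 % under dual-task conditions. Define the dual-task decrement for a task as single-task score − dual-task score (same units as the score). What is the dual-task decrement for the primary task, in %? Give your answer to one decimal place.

Decrement = 80.2 − 69.7 = 10.5000 % ≈ 10.5 %.

10.5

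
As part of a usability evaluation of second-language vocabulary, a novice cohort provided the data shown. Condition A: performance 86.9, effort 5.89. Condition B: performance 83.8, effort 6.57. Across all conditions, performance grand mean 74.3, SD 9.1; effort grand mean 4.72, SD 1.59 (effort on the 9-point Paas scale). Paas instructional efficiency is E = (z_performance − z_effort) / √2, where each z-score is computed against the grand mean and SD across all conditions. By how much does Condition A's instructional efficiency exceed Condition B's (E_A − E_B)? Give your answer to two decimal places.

0.54

Condition A: z_P = (86.9 − 74.3)/9.1 = 1.3846; z_E = (5.89 − 4.72)/1.59 = 0.7358; E_A = (1.3846 − 0.7358)/√2 = 0.4588.
Condition B: z_P = (83.8 − 74.3)/9.1 = 1.0440; z_E = (6.57 − 4.72)/1.59 = 1.1635; E_B = (1.0440 − 1.1635)/√2 = -0.0845.
E_A − E_B = 0.4588 − (-0.0845) = 0.5433 ≈ 0.54.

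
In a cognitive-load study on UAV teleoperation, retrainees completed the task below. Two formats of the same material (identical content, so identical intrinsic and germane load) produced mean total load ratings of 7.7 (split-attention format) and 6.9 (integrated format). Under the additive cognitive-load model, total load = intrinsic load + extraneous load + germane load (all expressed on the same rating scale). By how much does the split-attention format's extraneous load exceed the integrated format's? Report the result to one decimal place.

0.8

Intrinsic and germane load are equal across formats, so the difference in total load equals the difference in extraneous load.
Extraneous-load difference = 7.7 − 6.9 = 0.8.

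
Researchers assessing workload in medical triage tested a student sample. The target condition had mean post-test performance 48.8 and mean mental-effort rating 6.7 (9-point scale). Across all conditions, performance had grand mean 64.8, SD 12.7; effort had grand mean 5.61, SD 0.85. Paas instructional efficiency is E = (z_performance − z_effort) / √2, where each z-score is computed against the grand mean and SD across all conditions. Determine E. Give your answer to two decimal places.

z_performance = (48.8 − 64.8) / 12.7 = -16.0000 / 12.7 = -1.2598.
z_effort = (6.7 − 5.61) / 0.85 = 1.0900 / 0.85 = 1.2824.
z_P − z_E = -1.2598 − 1.2824 = -2.5422.
E = -2.5422 / √2 = -2.5422 / 1.41421 = -1.7976 ≈ -1.80.

-1.80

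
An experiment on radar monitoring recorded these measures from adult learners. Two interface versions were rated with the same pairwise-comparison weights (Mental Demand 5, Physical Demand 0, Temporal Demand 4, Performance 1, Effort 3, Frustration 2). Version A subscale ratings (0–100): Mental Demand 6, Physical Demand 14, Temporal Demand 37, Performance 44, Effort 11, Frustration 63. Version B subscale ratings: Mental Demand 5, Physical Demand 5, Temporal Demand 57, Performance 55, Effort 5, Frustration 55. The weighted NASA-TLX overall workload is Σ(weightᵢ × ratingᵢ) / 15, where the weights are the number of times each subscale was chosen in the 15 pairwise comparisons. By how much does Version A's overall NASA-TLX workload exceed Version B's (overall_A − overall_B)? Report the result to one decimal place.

-3.5

Version A weighted sum = 5·6 + 0·14 + 4·37 + 1·44 + 3·11 + 2·63 = 30 + 0 + 148 + 44 + 33 + 126 = 381; overall_A = 381/15 = 25.4000.
Version B weighted sum = 5·5 + 0·5 + 4·57 + 1·55 + 3·5 + 2·55 = 25 + 0 + 228 + 55 + 15 + 110 = 433; overall_B = 433/15 = 28.8667.
Difference = 25.4000 − 28.8667 = -3.4667 ≈ -3.5.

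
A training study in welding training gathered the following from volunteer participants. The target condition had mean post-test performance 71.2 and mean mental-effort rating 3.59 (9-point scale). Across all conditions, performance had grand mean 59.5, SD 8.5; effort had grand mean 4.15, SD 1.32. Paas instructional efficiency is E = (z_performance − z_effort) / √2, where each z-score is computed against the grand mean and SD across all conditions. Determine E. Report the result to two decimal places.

1.27

z_performance = (71.2 − 59.5) / 8.5 = 11.7000 / 8.5 = 1.3765.
z_effort = (3.59 − 4.15) / 1.32 = -0.5600 / 1.32 = -0.4242.
z_P − z_E = 1.3765 − (-0.4242) = 1.8007.
E = 1.8007 / √2 = 1.8007 / 1.41421 = 1.2733 ≈ 1.27.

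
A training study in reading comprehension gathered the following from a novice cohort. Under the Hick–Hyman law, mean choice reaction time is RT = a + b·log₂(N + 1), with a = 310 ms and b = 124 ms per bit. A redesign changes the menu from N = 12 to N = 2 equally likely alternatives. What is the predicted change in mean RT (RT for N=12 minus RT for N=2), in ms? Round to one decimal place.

RT(12) = 310 + 124·log₂(13) = 310 + 124·3.7004 = 768.8496 ms.
RT(2) = 310 + 124·log₂(3) = 310 + 124·1.5850 = 506.5400 ms.
Difference = 768.8496 − 506.5400 = 262.3096 ≈ 262.3 ms.

262.3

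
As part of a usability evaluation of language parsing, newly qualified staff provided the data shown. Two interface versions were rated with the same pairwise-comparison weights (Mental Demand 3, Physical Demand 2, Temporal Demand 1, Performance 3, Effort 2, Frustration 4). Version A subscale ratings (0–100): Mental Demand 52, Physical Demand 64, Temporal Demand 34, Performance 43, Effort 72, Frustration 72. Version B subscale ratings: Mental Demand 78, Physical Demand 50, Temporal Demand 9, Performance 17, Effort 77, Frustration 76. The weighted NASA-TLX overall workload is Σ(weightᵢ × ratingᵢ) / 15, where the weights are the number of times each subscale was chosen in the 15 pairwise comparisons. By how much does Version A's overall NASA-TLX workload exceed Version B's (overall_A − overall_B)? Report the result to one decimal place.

Version A weighted sum = 3·52 + 2·64 + 1·34 + 3·43 + 2·72 + 4·72 = 156 + 128 + 34 + 129 + 144 + 288 = 879; overall_A = 879/15 = 58.6000.
Version B weighted sum = 3·78 + 2·50 + 1·9 + 3·17 + 2·77 + 4·76 = 234 + 100 + 9 + 51 + 154 + 304 = 852; overall_B = 852/15 = 56.8000.
Difference = 58.6000 − 56.8000 = 1.8000 ≈ 1.8.

1.8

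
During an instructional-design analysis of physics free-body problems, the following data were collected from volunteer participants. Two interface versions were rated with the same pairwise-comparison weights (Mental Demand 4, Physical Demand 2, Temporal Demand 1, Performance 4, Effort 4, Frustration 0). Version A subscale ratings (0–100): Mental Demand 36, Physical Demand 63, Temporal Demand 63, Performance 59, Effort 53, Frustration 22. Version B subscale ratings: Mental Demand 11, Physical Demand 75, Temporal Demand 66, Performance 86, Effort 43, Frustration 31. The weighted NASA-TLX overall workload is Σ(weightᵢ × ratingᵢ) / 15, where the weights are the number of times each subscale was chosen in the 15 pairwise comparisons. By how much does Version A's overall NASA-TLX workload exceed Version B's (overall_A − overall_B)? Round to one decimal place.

0.3

Version A weighted sum = 4·36 + 2·63 + 1·63 + 4·59 + 4·53 + 0·22 = 144 + 126 + 63 + 236 + 212 + 0 = 781; overall_A = 781/15 = 52.0667.
Version B weighted sum = 4·11 + 2·75 + 1·66 + 4·86 + 4·43 + 0·31 = 44 + 150 + 66 + 344 + 172 + 0 = 776; overall_B = 776/15 = 51.7333.
Difference = 52.0667 − 51.7333 = 0.3334 ≈ 0.3.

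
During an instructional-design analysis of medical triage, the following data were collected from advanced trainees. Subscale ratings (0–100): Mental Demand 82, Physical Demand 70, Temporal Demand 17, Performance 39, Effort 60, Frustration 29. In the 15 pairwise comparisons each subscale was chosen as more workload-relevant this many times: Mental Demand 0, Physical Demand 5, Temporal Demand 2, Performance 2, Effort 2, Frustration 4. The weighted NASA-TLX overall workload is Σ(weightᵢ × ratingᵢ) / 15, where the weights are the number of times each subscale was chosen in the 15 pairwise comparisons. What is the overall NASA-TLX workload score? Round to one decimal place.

46.5

The tallies are the weights (they sum to 15).
Weighted sum = 0·82 + 5·70 + 2·17 + 2·39 + 2·60 + 4·29
            = 0 + 350 + 34 + 78 + 120 + 116 = 698.
Overall workload = 698 / 15 = 46.5333 ≈ 46.5.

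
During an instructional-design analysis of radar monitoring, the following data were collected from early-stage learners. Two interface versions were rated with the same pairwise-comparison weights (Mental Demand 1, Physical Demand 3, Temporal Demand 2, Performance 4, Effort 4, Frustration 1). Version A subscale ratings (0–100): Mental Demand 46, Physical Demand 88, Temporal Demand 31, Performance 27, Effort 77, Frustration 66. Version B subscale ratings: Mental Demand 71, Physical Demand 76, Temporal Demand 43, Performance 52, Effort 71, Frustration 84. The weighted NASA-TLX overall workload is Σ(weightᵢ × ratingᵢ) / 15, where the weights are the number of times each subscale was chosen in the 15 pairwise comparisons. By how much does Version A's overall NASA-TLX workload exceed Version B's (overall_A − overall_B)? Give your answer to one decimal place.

Version A weighted sum = 1·46 + 3·88 + 2·31 + 4·27 + 4·77 + 1·66 = 46 + 264 + 62 + 108 + 308 + 66 = 854; overall_A = 854/15 = 56.9333.
Version B weighted sum = 1·71 + 3·76 + 2·43 + 4·52 + 4·71 + 1·84 = 71 + 228 + 86 + 208 + 284 + 84 = 961; overall_B = 961/15 = 64.0667.
Difference = 56.9333 − 64.0667 = -7.1334 ≈ -7.1.

-7.1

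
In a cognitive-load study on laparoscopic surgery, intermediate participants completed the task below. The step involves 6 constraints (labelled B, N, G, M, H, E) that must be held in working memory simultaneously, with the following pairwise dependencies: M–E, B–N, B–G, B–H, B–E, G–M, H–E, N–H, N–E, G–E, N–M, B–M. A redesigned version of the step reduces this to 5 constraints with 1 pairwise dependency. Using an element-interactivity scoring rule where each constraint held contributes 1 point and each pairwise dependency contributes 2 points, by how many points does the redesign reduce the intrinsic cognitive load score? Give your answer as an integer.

Original: 6 × 1 + 12 × 2 = 6 + 24 = 30.
Redesigned: 5 × 1 + 1 × 2 = 5 + 2 = 7.
Reduction = 30 − 7 = 23.

23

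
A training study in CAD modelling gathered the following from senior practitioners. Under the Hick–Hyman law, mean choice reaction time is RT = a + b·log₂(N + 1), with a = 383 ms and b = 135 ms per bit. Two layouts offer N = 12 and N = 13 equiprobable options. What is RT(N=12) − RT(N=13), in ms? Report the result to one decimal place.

RT(12) = 383 + 135·log₂(13) = 383 + 135·3.7004 = 882.5540 ms.
RT(13) = 383 + 135·log₂(14) = 383 + 135·3.8074 = 896.9990 ms.
Difference = 882.5540 − 896.9990 = -14.4450 ≈ -14.4 ms.

-14.4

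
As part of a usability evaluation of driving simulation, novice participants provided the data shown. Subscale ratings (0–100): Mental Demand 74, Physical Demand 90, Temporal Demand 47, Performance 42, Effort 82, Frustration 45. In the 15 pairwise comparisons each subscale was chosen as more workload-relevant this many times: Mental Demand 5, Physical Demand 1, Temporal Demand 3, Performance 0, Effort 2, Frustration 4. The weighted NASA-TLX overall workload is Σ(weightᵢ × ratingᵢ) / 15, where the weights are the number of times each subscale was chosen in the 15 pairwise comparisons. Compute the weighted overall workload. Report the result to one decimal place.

63.0

The tallies are the weights (they sum to 15).
Weighted sum = 5·74 + 1·90 + 3·47 + 0·42 + 2·82 + 4·45
            = 370 + 90 + 141 + 0 + 164 + 180 = 945.
Overall workload = 945 / 15 = 63.0000 ≈ 63.0.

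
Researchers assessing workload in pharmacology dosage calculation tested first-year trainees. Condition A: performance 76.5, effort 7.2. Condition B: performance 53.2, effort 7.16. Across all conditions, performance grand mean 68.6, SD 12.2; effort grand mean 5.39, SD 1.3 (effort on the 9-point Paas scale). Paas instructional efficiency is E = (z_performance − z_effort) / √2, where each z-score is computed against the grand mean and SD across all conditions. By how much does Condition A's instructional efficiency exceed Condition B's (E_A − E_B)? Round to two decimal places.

1.33

Condition A: z_P = (76.5 − 68.6)/12.2 = 0.6475; z_E = (7.2 − 5.39)/1.3 = 1.3923; E_A = (0.6475 − 1.3923)/√2 = -0.5267.
Condition B: z_P = (53.2 − 68.6)/12.2 = -1.2623; z_E = (7.16 − 5.39)/1.3 = 1.3615; E_B = (-1.2623 − 1.3615)/√2 = -1.8553.
E_A − E_B = -0.5267 − (-1.8553) = 1.3286 ≈ 1.33.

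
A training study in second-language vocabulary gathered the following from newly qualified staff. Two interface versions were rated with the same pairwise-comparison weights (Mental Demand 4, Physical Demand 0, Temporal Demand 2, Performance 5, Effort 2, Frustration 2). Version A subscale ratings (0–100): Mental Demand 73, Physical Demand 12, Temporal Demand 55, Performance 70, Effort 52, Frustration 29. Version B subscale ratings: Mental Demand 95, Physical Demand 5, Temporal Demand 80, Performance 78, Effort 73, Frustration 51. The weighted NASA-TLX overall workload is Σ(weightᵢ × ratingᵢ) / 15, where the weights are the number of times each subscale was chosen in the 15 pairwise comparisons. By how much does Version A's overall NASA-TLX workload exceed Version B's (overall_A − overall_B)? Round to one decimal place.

Version A weighted sum = 4·73 + 0·12 + 2·55 + 5·70 + 2·52 + 2·29 = 292 + 0 + 110 + 350 + 104 + 58 = 914; overall_A = 914/15 = 60.9333.
Version B weighted sum = 4·95 + 0·5 + 2·80 + 5·78 + 2·73 + 2·51 = 380 + 0 + 160 + 390 + 146 + 102 = 1178; overall_B = 1178/15 = 78.5333.
Difference = 60.9333 − 78.5333 = -17.6000 ≈ -17.6.

-17.6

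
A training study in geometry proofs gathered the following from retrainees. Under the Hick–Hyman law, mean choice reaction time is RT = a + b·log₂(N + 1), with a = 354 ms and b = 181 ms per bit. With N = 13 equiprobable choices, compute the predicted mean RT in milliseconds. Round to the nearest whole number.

log₂(13 + 1) = log₂(14) = 3.8074.
RT = 354 + 181 × 3.8074 = 354 + 689.1394 = 1043.1394 ms.
≈ 1043 ms.

1043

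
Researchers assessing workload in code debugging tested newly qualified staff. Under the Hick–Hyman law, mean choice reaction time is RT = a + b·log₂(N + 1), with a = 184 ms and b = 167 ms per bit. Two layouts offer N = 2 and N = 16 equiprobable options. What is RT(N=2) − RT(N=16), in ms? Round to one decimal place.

RT(2) = 184 + 167·log₂(3) = 184 + 167·1.5850 = 448.6950 ms.
RT(16) = 184 + 167·log₂(17) = 184 + 167·4.0875 = 866.6125 ms.
Difference = 448.6950 − 866.6125 = -417.9175 ≈ -417.9 ms.

-417.9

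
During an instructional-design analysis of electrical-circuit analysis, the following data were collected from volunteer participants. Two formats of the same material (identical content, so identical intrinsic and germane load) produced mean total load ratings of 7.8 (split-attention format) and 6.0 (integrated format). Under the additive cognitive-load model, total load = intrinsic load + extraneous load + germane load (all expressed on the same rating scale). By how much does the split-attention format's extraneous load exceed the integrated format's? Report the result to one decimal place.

1.8

Intrinsic and germane load are equal across formats, so the difference in total load equals the difference in extraneous load.
Extraneous-load difference = 7.8 − 6.0 = 1.8.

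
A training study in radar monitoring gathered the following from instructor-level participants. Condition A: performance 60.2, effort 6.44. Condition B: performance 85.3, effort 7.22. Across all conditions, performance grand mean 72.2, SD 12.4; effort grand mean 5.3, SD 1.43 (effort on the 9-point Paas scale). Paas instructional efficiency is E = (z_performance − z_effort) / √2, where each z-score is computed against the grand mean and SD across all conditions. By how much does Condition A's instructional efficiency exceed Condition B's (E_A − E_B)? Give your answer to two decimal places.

-1.05

Condition A: z_P = (60.2 − 72.2)/12.4 = -0.9677; z_E = (6.44 − 5.3)/1.43 = 0.7972; E_A = (-0.9677 − 0.7972)/√2 = -1.2480.
Condition B: z_P = (85.3 − 72.2)/12.4 = 1.0565; z_E = (7.22 − 5.3)/1.43 = 1.3427; E_B = (1.0565 − 1.3427)/√2 = -0.2024.
E_A − E_B = -1.2480 − (-0.2024) = -1.0456 ≈ -1.05.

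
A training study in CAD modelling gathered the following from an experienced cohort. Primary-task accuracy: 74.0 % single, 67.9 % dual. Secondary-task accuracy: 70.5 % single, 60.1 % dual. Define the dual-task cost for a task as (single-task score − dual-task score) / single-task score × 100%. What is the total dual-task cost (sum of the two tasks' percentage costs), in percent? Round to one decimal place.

Primary cost = (74.0 − 67.9) / 74.0 × 100% = 8.2432%.
Secondary cost = (70.5 − 60.1) / 70.5 × 100% = 14.7518%.
Total = 8.2432% + 14.7518% = 22.9950% ≈ 23.0%.

23.0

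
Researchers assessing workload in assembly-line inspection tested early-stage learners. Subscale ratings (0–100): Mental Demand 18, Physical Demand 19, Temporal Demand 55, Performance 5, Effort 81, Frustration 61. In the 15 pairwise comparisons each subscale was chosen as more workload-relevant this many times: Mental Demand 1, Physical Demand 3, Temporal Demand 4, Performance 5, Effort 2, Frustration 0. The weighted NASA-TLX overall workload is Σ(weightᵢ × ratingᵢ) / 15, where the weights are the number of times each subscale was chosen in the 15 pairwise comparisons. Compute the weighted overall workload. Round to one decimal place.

The tallies are the weights (they sum to 15).
Weighted sum = 1·18 + 3·19 + 4·55 + 5·5 + 2·81 + 0·61
            = 18 + 57 + 220 + 25 + 162 + 0 = 482.
Overall workload = 482 / 15 = 32.1333 ≈ 32.1.

32.1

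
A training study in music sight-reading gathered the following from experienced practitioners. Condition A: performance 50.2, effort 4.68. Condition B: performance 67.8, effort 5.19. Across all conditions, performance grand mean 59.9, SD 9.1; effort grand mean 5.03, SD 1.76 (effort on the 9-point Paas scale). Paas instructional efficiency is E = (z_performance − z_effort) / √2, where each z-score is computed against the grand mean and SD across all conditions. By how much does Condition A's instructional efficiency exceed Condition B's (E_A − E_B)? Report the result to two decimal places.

Condition A: z_P = (50.2 − 59.9)/9.1 = -1.0659; z_E = (4.68 − 5.03)/1.76 = -0.1989; E_A = (-1.0659 − (-0.1989))/√2 = -0.6131.
Condition B: z_P = (67.8 − 59.9)/9.1 = 0.8681; z_E = (5.19 − 5.03)/1.76 = 0.0909; E_B = (0.8681 − 0.0909)/√2 = 0.5496.
E_A − E_B = -0.6131 − 0.5496 = -1.1627 ≈ -1.16.

-1.16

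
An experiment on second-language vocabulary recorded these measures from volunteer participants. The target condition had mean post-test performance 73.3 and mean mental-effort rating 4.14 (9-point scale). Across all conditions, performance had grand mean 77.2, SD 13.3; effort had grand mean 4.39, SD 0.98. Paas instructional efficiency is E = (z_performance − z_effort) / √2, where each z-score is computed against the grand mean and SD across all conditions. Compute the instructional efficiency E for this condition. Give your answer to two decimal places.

z_performance = (73.3 − 77.2) / 13.3 = -3.9000 / 13.3 = -0.2932.
z_effort = (4.14 − 4.39) / 0.98 = -0.2500 / 0.98 = -0.2551.
z_P − z_E = -0.2932 − (-0.2551) = -0.0381.
E = -0.0381 / √2 = -0.0381 / 1.41421 = -0.0269 ≈ -0.03.

-0.03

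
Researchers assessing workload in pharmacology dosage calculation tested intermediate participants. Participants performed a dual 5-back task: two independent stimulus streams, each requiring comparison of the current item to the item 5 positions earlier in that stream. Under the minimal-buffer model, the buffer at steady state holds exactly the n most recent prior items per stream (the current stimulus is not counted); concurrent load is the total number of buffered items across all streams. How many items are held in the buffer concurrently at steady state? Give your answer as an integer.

Each stream's buffer holds its 5 most recent prior items.
Two independent streams: 2 × 5 = 10 buffered items at steady state.

10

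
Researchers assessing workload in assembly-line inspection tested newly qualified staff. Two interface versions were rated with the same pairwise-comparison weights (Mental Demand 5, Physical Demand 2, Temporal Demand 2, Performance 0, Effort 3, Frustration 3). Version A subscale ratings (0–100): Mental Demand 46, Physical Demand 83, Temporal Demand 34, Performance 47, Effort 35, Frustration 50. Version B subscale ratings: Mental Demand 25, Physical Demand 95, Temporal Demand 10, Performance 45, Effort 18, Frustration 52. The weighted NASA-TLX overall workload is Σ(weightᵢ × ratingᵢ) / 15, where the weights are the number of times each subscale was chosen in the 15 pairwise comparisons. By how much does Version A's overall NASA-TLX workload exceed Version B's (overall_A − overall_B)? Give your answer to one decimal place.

Version A weighted sum = 5·46 + 2·83 + 2·34 + 0·47 + 3·35 + 3·50 = 230 + 166 + 68 + 0 + 105 + 150 = 719; overall_A = 719/15 = 47.9333.
Version B weighted sum = 5·25 + 2·95 + 2·10 + 0·45 + 3·18 + 3·52 = 125 + 190 + 20 + 0 + 54 + 156 = 545; overall_B = 545/15 = 36.3333.
Difference = 47.9333 − 36.3333 = 11.6000 ≈ 11.6.

11.6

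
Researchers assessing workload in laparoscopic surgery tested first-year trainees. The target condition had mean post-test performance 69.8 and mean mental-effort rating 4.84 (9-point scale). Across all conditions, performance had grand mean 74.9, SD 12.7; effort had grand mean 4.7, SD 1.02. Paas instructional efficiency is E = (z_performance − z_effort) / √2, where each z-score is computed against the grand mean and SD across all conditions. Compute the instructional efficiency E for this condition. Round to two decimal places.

z_performance = (69.8 − 74.9) / 12.7 = -5.1000 / 12.7 = -0.4016.
z_effort = (4.84 − 4.7) / 1.02 = 0.1400 / 1.02 = 0.1373.
z_P − z_E = -0.4016 − 0.1373 = -0.5389.
E = -0.5389 / √2 = -0.5389 / 1.41421 = -0.3811 ≈ -0.38.

-0.38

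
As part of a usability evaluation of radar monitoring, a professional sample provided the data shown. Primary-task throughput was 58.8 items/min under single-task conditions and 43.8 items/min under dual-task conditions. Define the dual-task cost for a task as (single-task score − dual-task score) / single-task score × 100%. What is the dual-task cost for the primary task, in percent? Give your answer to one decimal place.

Cost = (58.8 − 43.8) / 58.8 × 100%
     = 15.0000 / 58.8 × 100% = 25.5102%.
≈ 25.5%.

25.5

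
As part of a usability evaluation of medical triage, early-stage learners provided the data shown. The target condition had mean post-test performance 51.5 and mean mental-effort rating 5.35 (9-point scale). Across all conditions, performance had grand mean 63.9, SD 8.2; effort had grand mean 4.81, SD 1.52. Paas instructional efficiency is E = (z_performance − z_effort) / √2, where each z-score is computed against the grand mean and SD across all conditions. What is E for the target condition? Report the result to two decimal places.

z_performance = (51.5 − 63.9) / 8.2 = -12.4000 / 8.2 = -1.5122.
z_effort = (5.35 − 4.81) / 1.52 = 0.5400 / 1.52 = 0.3553.
z_P − z_E = -1.5122 − 0.3553 = -1.8675.
E = -1.8675 / √2 = -1.8675 / 1.41421 = -1.3205 ≈ -1.32.

-1.32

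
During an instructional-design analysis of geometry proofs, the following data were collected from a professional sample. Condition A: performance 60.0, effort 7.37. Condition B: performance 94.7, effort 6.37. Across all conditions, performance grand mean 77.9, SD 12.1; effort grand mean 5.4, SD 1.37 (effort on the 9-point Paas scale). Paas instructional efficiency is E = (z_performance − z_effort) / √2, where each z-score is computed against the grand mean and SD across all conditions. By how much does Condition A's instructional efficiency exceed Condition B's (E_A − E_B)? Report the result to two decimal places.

Condition A: z_P = (60.0 − 77.9)/12.1 = -1.4793; z_E = (7.37 − 5.4)/1.37 = 1.4380; E_A = (-1.4793 − 1.4380)/√2 = -2.0628.
Condition B: z_P = (94.7 − 77.9)/12.1 = 1.3884; z_E = (6.37 − 5.4)/1.37 = 0.7080; E_B = (1.3884 − 0.7080)/√2 = 0.4811.
E_A − E_B = -2.0628 − 0.4811 = -2.5439 ≈ -2.54.

-2.54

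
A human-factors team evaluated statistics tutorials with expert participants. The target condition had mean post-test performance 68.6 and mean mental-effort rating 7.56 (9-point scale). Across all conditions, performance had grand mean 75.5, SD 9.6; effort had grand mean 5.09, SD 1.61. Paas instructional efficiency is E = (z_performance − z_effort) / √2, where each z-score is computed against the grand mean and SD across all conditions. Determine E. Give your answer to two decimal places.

-1.59

z_performance = (68.6 − 75.5) / 9.6 = -6.9000 / 9.6 = -0.7188.
z_effort = (7.56 − 5.09) / 1.61 = 2.4700 / 1.61 = 1.5342.
z_P − z_E = -0.7188 − 1.5342 = -2.2530.
E = -2.2530 / √2 = -2.2530 / 1.41421 = -1.5931 ≈ -1.59.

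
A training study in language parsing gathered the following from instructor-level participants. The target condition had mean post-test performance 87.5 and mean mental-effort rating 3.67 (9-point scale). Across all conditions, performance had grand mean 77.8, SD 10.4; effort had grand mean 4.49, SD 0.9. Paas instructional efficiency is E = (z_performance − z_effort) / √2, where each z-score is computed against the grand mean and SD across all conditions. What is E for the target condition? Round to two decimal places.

1.30

z_performance = (87.5 − 77.8) / 10.4 = 9.7000 / 10.4 = 0.9327.
z_effort = (3.67 − 4.49) / 0.9 = -0.8200 / 0.9 = -0.9111.
z_P − z_E = 0.9327 − (-0.9111) = 1.8438.
E = 1.8438 / √2 = 1.8438 / 1.41421 = 1.3038 ≈ 1.30.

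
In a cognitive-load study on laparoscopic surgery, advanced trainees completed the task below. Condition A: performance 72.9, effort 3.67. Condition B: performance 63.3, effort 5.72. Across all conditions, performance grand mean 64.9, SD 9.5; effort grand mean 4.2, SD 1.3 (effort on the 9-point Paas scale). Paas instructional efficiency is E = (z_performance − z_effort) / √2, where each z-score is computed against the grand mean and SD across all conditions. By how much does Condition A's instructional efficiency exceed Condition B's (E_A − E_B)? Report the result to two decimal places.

Condition A: z_P = (72.9 − 64.9)/9.5 = 0.8421; z_E = (3.67 − 4.2)/1.3 = -0.4077; E_A = (0.8421 − (-0.4077))/√2 = 0.8837.
Condition B: z_P = (63.3 − 64.9)/9.5 = -0.1684; z_E = (5.72 − 4.2)/1.3 = 1.1692; E_B = (-0.1684 − 1.1692)/√2 = -0.9458.
E_A − E_B = 0.8837 − (-0.9458) = 1.8295 ≈ 1.83.

1.83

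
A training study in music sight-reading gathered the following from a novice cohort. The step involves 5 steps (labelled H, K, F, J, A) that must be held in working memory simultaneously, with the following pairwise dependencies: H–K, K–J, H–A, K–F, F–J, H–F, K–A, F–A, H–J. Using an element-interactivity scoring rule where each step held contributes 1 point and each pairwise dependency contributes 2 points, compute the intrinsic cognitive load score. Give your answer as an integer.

23

Count of steps held simultaneously: 5.
Count of pairwise dependencies listed: 9.
Element contribution: 5 × 1 = 5.
Interaction contribution: 9 × 2 = 18.
Intrinsic load = 5 + 18 = 23.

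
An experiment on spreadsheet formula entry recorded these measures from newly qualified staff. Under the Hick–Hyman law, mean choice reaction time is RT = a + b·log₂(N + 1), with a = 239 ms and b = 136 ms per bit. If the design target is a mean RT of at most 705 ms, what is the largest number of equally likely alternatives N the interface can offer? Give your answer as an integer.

9

Set 239 + 136·log₂(N + 1) ≤ 705.
log₂(N + 1) ≤ (705 − 239) / 136 = 3.4265.
N + 1 ≤ 2^3.4265 = 10.7518.
N ≤ 9.7518, so the largest integer N is 9.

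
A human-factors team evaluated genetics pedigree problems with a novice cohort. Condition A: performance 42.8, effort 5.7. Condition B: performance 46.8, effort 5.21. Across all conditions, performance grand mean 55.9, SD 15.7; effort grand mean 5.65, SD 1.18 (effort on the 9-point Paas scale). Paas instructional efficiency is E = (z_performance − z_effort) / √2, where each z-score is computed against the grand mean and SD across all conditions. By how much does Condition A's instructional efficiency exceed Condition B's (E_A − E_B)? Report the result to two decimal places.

-0.47

Condition A: z_P = (42.8 − 55.9)/15.7 = -0.8344; z_E = (5.7 − 5.65)/1.18 = 0.0424; E_A = (-0.8344 − 0.0424)/√2 = -0.6200.
Condition B: z_P = (46.8 − 55.9)/15.7 = -0.5796; z_E = (5.21 − 5.65)/1.18 = -0.3729; E_B = (-0.5796 − (-0.3729))/√2 = -0.1462.
E_A − E_B = -0.6200 − (-0.1462) = -0.4738 ≈ -0.47.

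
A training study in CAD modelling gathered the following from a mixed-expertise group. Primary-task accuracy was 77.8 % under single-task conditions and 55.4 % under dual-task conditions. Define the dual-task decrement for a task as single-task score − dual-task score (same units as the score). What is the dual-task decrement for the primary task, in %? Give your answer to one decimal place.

22.4

Decrement = 77.8 − 55.4 = 22.4000 % ≈ 22.4 %.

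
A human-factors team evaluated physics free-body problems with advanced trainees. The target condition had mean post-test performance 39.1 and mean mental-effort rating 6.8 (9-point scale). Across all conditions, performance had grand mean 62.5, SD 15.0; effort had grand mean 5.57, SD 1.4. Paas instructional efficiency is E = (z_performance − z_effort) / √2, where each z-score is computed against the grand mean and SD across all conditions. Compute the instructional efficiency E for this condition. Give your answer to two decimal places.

-1.72

z_performance = (39.1 − 62.5) / 15.0 = -23.4000 / 15.0 = -1.5600.
z_effort = (6.8 − 5.57) / 1.4 = 1.2300 / 1.4 = 0.8786.
z_P − z_E = -1.5600 − 0.8786 = -2.4386.
E = -2.4386 / √2 = -2.4386 / 1.41421 = -1.7244 ≈ -1.72.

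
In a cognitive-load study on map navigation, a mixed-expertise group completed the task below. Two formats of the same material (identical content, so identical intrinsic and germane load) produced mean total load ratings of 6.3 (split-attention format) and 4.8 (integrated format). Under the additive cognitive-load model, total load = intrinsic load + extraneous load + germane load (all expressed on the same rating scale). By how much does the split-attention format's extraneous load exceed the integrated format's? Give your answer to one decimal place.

1.5

Intrinsic and germane load are equal across formats, so the difference in total load equals the difference in extraneous load.
Extraneous-load difference = 6.3 − 4.8 = 1.5.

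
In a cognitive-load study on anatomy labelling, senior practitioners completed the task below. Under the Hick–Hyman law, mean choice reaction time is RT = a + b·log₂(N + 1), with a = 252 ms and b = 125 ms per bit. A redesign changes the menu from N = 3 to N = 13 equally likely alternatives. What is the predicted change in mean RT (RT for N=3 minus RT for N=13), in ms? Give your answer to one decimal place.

-225.9

RT(3) = 252 + 125·log₂(4) = 252 + 125·2.0000 = 502.0000 ms.
RT(13) = 252 + 125·log₂(14) = 252 + 125·3.8074 = 727.9250 ms.
Difference = 502.0000 − 727.9250 = -225.9250 ≈ -225.9 ms.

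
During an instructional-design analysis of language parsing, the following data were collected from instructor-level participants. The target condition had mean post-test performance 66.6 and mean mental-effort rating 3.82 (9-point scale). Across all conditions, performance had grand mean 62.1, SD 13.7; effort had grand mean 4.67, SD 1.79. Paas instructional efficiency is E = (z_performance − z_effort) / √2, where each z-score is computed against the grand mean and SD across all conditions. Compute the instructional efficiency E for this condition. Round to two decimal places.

z_performance = (66.6 − 62.1) / 13.7 = 4.5000 / 13.7 = 0.3285.
z_effort = (3.82 − 4.67) / 1.79 = -0.8500 / 1.79 = -0.4749.
z_P − z_E = 0.3285 − (-0.4749) = 0.8034.
E = 0.8034 / √2 = 0.8034 / 1.41421 = 0.5681 ≈ 0.57.

0.57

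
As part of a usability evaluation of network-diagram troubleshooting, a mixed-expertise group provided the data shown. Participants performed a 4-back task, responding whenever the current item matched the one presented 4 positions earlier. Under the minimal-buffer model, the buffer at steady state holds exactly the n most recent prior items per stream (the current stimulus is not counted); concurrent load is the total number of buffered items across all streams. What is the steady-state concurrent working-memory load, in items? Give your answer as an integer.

4

The buffer holds the 4 most recent prior items.
Steady-state concurrent load = 4 items.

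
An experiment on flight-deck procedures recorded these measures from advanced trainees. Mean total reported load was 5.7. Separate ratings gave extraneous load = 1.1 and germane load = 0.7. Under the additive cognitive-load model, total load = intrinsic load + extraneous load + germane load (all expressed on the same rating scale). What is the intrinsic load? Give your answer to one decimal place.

3.9

intrinsic load = total − extraneous − germane
             = 5.7 − 1.1 − 0.7 = 3.9.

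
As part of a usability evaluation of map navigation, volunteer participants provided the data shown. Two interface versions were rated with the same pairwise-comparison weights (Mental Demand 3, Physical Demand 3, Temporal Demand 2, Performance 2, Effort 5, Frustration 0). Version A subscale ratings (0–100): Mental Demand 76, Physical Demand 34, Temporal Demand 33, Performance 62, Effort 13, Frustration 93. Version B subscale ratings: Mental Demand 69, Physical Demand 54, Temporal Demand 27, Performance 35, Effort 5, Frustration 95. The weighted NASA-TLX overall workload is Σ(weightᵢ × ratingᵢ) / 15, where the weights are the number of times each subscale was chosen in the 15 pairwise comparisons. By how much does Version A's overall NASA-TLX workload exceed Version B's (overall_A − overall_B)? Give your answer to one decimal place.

4.5

Version A weighted sum = 3·76 + 3·34 + 2·33 + 2·62 + 5·13 + 0·93 = 228 + 102 + 66 + 124 + 65 + 0 = 585; overall_A = 585/15 = 39.0000.
Version B weighted sum = 3·69 + 3·54 + 2·27 + 2·35 + 5·5 + 0·95 = 207 + 162 + 54 + 70 + 25 + 0 = 518; overall_B = 518/15 = 34.5333.
Difference = 39.0000 − 34.5333 = 4.4667 ≈ 4.5.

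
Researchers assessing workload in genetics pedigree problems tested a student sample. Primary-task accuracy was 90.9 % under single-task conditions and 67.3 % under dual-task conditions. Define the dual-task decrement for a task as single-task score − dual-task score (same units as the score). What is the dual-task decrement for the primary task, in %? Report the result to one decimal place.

Decrement = 90.9 − 67.3 = 23.6000 % ≈ 23.6 %.

23.6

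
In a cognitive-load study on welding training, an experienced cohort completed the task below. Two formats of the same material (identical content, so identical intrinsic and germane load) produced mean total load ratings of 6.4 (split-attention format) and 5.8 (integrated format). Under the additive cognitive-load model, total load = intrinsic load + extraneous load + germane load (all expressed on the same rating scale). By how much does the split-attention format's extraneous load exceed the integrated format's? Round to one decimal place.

Intrinsic and germane load are equal across formats, so the difference in total load equals the difference in extraneous load.
Extraneous-load difference = 6.4 − 5.8 = 0.6.

0.6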